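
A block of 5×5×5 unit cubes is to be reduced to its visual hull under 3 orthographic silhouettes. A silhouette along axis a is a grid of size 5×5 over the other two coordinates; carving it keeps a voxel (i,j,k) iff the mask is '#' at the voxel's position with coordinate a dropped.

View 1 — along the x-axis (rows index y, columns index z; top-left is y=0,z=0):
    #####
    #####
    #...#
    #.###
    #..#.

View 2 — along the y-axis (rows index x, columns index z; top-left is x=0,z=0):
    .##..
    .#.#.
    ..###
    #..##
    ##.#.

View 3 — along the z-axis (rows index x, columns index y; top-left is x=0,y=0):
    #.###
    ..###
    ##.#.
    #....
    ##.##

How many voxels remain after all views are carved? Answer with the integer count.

start: 5×5×5 = 125 voxels
after view 1 [x-axis, 18 of 25 cells solid] → remaining = 90
after view 2 [y-axis, 13 of 25 cells solid] → remaining = 46
after view 3 [z-axis, 15 of 25 cells solid] → remaining = 27

27 voxels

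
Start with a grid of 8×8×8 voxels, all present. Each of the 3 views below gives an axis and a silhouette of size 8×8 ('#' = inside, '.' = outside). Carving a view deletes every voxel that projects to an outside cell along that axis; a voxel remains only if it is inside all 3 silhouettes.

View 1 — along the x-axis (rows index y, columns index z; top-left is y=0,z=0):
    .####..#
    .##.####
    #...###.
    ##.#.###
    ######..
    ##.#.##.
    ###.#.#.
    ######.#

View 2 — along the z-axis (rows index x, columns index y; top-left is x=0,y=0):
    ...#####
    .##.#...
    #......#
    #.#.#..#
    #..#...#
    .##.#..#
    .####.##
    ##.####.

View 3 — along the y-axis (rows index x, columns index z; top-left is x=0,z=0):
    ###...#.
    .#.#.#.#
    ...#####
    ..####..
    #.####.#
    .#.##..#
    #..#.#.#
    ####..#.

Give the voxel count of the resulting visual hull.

full grid |V| = 512
after view 1 [x-axis, 44 of 64 cells solid] → remaining = 352
after view 2 [z-axis, 33 of 64 cells solid] → remaining = 187
after view 3 [y-axis, 36 of 64 cells solid] → remaining = 106

|visual hull| = 106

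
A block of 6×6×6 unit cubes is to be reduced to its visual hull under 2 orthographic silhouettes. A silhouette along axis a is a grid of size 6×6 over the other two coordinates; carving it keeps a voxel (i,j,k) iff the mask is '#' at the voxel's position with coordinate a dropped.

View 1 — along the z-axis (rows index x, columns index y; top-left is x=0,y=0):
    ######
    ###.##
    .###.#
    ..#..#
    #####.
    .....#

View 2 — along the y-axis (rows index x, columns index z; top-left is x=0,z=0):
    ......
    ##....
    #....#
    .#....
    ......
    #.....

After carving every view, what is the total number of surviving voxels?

full grid |V| = 216
carve view 1 (along z, XY-mask fill 23/36): 138 voxels remain
carve view 2 (along y, XZ-mask fill 6/36): 21 voxels remain

21 voxels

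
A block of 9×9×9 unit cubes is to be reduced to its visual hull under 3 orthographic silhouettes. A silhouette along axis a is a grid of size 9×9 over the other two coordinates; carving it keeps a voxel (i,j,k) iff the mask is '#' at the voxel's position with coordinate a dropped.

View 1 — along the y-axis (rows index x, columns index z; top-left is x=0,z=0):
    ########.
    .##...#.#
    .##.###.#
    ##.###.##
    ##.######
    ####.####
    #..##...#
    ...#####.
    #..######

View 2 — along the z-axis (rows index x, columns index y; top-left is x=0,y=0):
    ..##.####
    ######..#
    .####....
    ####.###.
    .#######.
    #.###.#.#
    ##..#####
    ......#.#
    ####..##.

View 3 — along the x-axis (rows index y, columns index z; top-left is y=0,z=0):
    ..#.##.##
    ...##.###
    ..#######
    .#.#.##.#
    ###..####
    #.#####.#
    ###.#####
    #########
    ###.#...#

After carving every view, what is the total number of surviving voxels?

voxel count = 241

start: 9×9×9 = 729 voxels
step 1: project along y, AND mask (57/81) → |grid| = 513
step 2: project along z, AND mask (52/81) → |grid| = 333
step 3: project along x, AND mask (58/81) → |grid| = 241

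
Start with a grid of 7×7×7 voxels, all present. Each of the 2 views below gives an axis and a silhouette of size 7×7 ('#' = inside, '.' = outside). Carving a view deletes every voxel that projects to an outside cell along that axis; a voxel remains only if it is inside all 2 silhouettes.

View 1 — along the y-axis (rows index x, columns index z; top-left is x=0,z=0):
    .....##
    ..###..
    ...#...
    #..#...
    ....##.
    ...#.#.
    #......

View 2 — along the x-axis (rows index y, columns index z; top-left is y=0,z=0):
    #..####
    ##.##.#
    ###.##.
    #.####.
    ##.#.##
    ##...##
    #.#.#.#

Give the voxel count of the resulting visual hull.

start: 7×7×7 = 343 voxels
V1 y: intersect with XZ mask (13 set) -- 91 left
V2 x: intersect with YZ mask (33 set) -- 63 left

remaining voxels: 63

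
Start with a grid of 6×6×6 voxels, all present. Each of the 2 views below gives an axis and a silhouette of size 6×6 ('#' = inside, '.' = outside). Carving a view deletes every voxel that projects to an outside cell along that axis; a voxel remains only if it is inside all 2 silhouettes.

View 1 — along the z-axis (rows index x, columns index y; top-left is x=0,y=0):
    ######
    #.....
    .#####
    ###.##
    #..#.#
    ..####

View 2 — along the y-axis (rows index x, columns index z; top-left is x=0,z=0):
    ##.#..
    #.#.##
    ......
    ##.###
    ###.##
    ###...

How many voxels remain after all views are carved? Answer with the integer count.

remaining voxels: 74

full grid |V| = 216
[1] z-view keeps 24 columns → grid now 144
[2] y-view keeps 20 columns → grid now 74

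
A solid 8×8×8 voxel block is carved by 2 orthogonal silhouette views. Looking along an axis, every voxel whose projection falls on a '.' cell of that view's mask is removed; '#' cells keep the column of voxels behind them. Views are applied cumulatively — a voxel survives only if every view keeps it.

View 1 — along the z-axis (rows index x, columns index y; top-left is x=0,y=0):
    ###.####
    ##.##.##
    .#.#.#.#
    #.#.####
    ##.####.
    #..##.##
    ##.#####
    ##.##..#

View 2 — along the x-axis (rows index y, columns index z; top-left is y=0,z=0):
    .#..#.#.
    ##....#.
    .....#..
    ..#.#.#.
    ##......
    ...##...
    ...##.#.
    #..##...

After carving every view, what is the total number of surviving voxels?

initial block: 8^3 = 512
  1. axis=2 (XY plane), |mask|=46  ⇒  voxels=368
  2. axis=0 (YZ plane), |mask|=20  ⇒  voxels=122

122 voxels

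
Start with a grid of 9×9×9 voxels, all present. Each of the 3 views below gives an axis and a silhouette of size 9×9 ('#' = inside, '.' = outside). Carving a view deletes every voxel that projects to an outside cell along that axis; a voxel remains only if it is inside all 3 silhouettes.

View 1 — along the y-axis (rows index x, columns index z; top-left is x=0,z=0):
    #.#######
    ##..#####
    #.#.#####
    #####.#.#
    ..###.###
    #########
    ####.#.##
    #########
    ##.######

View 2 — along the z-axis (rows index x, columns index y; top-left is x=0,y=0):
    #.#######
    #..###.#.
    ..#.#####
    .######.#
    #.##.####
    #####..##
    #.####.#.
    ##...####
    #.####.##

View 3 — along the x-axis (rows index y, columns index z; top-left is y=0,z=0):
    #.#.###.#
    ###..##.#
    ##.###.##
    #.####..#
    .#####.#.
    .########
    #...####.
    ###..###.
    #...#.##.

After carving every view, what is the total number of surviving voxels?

initial block: 9^3 = 729
step 1: project along y, AND mask (68/81) → |grid| = 612
step 2: project along z, AND mask (59/81) → |grid| = 447
step 3: project along x, AND mask (54/81) → |grid| = 300

|visual hull| = 300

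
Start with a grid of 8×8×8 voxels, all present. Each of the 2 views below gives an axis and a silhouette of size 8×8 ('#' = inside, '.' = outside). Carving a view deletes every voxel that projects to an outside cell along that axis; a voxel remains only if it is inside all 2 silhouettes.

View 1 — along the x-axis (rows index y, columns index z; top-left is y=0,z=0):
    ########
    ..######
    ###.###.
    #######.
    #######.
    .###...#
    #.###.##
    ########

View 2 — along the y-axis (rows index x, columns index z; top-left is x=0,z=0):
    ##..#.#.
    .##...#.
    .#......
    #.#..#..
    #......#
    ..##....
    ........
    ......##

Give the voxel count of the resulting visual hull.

initial block: 8^3 = 512
carve view 1 (along x, YZ-mask fill 52/64): 416 voxels remain
carve view 2 (along y, XZ-mask fill 17/64): 111 voxels remain

remaining voxels: 111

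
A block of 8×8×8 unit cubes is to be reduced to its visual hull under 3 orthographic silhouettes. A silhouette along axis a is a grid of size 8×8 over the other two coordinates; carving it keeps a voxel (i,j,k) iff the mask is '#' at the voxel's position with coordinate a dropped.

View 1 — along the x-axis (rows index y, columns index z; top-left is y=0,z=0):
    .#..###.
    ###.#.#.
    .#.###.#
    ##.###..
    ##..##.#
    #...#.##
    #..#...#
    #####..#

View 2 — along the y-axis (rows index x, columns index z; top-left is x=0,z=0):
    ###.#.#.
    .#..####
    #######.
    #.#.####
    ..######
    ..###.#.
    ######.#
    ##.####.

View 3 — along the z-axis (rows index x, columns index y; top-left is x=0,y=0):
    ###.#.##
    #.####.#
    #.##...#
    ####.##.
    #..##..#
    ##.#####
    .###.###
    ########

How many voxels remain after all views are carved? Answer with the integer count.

|visual hull| = 159

before carving: 512 voxels (8×8×8)
carve view 1 (along x, YZ-mask fill 37/64): 296 voxels remain
carve view 2 (along y, XZ-mask fill 46/64): 213 voxels remain
carve view 3 (along z, XY-mask fill 47/64): 159 voxels remain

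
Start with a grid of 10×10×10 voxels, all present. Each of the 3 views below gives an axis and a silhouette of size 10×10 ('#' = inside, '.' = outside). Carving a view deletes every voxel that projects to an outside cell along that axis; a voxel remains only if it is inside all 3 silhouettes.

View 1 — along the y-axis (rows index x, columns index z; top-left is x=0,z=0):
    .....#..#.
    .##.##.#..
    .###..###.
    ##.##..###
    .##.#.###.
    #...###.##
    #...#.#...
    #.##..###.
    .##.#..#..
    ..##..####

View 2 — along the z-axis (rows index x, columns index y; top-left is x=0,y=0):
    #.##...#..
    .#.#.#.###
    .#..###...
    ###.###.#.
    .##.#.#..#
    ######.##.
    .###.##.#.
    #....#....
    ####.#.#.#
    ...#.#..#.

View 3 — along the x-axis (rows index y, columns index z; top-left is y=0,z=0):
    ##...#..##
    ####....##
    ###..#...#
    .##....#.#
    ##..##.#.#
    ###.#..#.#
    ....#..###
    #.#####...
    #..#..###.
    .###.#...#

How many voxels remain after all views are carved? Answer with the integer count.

|visual hull| = 137

initial block: 10^3 = 1000
carve view 1 (along y, XZ-mask fill 51/100): 510 voxels remain
carve view 2 (along z, XY-mask fill 52/100): 265 voxels remain
carve view 3 (along x, YZ-mask fill 52/100): 137 voxels remain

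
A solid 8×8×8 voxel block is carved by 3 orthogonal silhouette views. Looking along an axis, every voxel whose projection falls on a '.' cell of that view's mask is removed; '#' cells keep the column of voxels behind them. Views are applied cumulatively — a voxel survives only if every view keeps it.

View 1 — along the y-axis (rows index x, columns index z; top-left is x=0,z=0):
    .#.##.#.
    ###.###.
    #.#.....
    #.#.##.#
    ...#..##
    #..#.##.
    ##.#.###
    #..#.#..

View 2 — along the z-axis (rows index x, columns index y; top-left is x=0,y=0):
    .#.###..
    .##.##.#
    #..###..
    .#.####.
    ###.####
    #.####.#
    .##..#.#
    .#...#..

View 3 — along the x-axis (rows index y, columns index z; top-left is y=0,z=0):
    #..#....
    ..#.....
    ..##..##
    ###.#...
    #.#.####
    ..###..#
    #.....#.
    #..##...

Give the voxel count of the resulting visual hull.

before carving: 512 voxels (8×8×8)
carve view 1 (along y, XZ-mask fill 33/64): 264 voxels remain
carve view 2 (along z, XY-mask fill 37/64): 154 voxels remain
carve view 3 (along x, YZ-mask fill 26/64): 66 voxels remain

voxel count = 66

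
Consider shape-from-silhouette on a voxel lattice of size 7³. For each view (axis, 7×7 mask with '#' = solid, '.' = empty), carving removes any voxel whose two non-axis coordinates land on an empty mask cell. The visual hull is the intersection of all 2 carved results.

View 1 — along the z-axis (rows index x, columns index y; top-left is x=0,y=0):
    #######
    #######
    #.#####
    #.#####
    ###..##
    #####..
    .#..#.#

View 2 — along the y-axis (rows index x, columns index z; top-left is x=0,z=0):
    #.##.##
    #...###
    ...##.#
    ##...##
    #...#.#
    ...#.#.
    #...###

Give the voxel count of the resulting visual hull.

voxel count = 142

before carving: 343 voxels (7×7×7)
carve view 1 (along z, XY-mask fill 39/49): 273 voxels remain
carve view 2 (along y, XZ-mask fill 25/49): 142 voxels remain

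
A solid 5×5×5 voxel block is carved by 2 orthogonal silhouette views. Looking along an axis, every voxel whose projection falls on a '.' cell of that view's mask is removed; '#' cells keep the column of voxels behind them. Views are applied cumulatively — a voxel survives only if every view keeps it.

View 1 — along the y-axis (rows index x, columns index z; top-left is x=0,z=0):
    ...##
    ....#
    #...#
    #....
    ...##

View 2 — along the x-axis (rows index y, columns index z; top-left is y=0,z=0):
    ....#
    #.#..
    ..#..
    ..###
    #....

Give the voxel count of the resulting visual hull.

remaining voxels: 14

full grid |V| = 125
V1 y: intersect with XZ mask (8 set) -- 40 left
V2 x: intersect with YZ mask (8 set) -- 14 left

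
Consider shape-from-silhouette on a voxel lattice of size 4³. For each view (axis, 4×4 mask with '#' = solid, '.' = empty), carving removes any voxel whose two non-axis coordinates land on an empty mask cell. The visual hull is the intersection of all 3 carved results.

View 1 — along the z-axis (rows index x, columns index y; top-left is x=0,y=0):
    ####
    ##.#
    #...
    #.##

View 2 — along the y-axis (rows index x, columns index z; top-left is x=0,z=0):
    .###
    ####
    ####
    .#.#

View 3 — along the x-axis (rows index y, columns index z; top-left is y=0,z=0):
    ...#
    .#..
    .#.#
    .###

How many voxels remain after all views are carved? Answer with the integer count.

remaining voxels: 18

full grid |V| = 64
  1. axis=2 (XY plane), |mask|=11  ⇒  voxels=44
  2. axis=1 (XZ plane), |mask|=13  ⇒  voxels=34
  3. axis=0 (YZ plane), |mask|=7  ⇒  voxels=18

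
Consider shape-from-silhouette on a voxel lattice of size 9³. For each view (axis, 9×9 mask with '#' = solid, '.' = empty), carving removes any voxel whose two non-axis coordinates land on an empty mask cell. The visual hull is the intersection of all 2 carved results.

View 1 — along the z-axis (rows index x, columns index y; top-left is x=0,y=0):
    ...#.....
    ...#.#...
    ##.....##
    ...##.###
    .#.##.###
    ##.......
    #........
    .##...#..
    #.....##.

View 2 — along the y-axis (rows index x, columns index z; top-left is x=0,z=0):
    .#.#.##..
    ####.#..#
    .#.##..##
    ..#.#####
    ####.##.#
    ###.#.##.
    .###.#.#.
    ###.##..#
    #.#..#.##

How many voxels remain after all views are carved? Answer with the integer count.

remaining voxels: 158

initial block: 9^3 = 729
[1] z-view keeps 27 columns → grid now 243
[2] y-view keeps 50 columns → grid now 158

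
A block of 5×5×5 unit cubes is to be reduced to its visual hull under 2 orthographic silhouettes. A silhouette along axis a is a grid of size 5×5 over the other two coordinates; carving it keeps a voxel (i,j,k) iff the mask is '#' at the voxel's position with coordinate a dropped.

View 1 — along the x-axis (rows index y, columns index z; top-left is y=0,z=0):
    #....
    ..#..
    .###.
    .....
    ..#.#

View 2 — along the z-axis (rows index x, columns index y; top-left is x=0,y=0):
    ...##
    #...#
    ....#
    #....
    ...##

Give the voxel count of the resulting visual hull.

start: 5×5×5 = 125 voxels
V1 x: intersect with YZ mask (7 set) -- 35 left
V2 z: intersect with XY mask (8 set) -- 10 left

voxel count = 10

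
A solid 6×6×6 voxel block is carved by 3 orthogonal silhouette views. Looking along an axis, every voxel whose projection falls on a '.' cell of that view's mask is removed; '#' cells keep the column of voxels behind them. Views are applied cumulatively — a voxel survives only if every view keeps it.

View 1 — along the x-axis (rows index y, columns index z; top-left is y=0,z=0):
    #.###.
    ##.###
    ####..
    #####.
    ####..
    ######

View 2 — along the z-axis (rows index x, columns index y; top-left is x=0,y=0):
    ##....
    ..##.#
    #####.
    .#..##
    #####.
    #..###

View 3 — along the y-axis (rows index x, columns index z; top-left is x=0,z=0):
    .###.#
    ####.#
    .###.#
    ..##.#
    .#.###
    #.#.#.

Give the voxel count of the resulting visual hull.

voxel count = 63

full grid |V| = 216
  1. axis=0 (YZ plane), |mask|=28  ⇒  voxels=168
  2. axis=2 (XY plane), |mask|=22  ⇒  voxels=102
  3. axis=1 (XZ plane), |mask|=23  ⇒  voxels=63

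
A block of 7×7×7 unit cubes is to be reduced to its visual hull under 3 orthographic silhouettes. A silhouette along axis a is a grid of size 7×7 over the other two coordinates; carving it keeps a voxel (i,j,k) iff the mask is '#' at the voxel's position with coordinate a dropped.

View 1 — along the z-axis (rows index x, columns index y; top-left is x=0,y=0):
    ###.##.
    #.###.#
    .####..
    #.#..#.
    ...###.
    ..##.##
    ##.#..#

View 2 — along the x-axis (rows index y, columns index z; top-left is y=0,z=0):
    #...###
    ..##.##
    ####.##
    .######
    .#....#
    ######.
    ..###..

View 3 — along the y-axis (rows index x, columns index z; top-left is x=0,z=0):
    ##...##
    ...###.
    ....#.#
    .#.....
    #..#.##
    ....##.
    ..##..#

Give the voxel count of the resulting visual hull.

before carving: 343 voxels (7×7×7)
V1 z: intersect with XY mask (28 set) -- 196 left
V2 x: intersect with YZ mask (31 set) -- 129 left
V3 y: intersect with XZ mask (19 set) -- 52 left

voxel count = 52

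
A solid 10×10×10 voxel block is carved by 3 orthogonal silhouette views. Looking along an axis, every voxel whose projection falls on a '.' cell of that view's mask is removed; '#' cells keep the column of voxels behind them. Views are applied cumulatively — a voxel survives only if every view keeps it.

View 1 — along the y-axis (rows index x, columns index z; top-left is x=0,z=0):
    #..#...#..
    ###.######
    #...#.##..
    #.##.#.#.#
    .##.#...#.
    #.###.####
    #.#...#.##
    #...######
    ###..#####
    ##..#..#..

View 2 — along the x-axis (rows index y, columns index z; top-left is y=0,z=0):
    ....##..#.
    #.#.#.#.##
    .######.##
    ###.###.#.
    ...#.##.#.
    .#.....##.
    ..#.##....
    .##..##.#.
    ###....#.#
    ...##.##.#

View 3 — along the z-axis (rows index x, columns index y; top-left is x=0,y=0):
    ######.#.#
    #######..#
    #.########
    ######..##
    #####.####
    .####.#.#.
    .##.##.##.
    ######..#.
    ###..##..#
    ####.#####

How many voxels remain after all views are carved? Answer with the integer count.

voxel count = 209

full grid |V| = 1000
V1 y: intersect with XZ mask (58 set) -- 580 left
V2 x: intersect with YZ mask (49 set) -- 278 left
V3 z: intersect with XY mask (76 set) -- 209 left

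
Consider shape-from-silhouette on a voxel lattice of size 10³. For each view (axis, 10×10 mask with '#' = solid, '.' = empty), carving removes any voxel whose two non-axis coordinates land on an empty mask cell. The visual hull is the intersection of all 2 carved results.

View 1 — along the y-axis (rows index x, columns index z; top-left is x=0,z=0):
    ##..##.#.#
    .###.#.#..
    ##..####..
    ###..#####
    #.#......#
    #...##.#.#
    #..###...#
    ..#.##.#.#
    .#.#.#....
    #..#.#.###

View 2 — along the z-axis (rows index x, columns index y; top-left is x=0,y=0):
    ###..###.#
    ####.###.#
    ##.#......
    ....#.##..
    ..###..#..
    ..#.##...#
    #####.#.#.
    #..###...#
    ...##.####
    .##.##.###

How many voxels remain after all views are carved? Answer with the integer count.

remaining voxels: 276

start: 10×10×10 = 1000 voxels
[1] y-view keeps 52 columns → grid now 520
[2] z-view keeps 54 columns → grid now 276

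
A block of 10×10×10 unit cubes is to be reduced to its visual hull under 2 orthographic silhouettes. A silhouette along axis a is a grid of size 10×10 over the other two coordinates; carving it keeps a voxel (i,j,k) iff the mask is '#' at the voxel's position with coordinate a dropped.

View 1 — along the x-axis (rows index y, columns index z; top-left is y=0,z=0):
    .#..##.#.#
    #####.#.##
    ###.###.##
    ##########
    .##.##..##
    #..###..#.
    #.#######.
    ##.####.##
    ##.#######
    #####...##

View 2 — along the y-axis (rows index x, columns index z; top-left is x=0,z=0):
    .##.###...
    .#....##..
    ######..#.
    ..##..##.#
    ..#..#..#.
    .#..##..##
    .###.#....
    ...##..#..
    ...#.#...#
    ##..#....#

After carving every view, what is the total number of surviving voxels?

|visual hull| = 316

initial block: 10^3 = 1000
after view 1 [x-axis, 74 of 100 cells solid] → remaining = 740
after view 2 [y-axis, 42 of 100 cells solid] → remaining = 316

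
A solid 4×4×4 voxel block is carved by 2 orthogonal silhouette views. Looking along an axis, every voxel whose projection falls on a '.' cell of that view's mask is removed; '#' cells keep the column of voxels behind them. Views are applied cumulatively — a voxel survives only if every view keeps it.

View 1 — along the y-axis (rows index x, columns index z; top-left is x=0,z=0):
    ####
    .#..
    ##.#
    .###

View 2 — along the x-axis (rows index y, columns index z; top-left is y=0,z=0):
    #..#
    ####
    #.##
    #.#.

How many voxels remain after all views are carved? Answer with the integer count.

remaining voxels: 27

start: 4×4×4 = 64 voxels
after view 1 [y-axis, 11 of 16 cells solid] → remaining = 44
after view 2 [x-axis, 11 of 16 cells solid] → remaining = 27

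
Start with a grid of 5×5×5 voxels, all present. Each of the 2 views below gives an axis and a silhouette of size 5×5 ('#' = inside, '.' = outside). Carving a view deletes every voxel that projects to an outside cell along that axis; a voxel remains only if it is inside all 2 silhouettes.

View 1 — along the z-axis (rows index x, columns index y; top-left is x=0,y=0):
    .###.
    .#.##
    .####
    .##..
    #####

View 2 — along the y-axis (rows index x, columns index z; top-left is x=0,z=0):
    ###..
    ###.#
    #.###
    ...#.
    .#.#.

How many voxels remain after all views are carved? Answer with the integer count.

remaining voxels: 49

initial block: 5^3 = 125
carve view 1 (along z, XY-mask fill 17/25): 85 voxels remain
carve view 2 (along y, XZ-mask fill 14/25): 49 voxels remain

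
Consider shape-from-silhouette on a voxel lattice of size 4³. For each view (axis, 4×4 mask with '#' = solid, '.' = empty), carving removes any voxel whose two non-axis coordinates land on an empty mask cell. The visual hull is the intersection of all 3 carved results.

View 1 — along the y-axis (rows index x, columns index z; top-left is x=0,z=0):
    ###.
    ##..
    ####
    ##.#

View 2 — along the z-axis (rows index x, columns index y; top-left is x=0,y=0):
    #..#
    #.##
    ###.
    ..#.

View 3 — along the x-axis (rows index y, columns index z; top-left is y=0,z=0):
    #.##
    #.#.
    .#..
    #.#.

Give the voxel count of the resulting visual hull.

voxel count = 14

before carving: 64 voxels (4×4×4)
step 1: project along y, AND mask (12/16) → |grid| = 48
step 2: project along z, AND mask (9/16) → |grid| = 27
step 3: project along x, AND mask (8/16) → |grid| = 14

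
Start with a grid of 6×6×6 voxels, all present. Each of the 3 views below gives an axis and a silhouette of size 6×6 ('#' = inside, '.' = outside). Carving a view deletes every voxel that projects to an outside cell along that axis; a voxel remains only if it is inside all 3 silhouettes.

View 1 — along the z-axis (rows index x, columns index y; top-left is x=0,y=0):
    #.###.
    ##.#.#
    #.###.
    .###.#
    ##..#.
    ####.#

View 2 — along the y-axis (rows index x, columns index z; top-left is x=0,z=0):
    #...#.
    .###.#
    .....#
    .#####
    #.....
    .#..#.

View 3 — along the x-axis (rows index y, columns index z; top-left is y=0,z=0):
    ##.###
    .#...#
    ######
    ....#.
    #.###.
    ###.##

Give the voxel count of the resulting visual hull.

|visual hull| = 39

initial block: 6^3 = 216
after view 1 [z-axis, 24 of 36 cells solid] → remaining = 144
after view 2 [y-axis, 15 of 36 cells solid] → remaining = 61
after view 3 [x-axis, 23 of 36 cells solid] → remaining = 39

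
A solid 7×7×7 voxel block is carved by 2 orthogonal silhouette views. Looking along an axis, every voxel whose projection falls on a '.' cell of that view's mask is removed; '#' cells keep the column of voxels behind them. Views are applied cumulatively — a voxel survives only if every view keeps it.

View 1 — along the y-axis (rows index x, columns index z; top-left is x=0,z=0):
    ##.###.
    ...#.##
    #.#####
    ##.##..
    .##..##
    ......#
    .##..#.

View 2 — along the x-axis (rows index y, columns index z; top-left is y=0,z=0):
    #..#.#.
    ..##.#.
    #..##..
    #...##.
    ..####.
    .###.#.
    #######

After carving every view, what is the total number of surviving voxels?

|visual hull| = 102

start: 7×7×7 = 343 voxels
step 1: project along y, AND mask (26/49) → |grid| = 182
step 2: project along x, AND mask (27/49) → |grid| = 102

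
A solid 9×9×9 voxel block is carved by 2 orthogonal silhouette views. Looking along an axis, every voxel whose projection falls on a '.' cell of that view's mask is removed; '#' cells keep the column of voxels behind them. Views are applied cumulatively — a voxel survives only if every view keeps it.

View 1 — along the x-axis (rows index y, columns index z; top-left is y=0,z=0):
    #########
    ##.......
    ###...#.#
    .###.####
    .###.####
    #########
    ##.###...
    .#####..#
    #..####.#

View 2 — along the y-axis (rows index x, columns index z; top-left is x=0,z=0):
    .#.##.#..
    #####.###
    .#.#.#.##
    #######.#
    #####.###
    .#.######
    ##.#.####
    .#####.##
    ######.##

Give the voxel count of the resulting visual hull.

|visual hull| = 392

before carving: 729 voxels (9×9×9)
  1. axis=0 (YZ plane), |mask|=56  ⇒  voxels=504
  2. axis=1 (XZ plane), |mask|=62  ⇒  voxels=392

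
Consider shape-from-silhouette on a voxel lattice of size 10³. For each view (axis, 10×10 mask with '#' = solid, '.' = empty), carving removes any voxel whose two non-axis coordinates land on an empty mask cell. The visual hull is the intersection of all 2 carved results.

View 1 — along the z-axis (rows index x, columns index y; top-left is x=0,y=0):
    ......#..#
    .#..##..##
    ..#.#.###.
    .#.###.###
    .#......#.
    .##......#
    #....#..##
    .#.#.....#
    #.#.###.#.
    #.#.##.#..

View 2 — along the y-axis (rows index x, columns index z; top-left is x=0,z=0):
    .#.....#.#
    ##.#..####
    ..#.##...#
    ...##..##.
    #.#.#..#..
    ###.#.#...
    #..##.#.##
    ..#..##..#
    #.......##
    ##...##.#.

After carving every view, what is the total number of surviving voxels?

remaining voxels: 191

start: 10×10×10 = 1000 voxels
V1 z: intersect with XY mask (42 set) -- 420 left
V2 y: intersect with XZ mask (45 set) -- 191 left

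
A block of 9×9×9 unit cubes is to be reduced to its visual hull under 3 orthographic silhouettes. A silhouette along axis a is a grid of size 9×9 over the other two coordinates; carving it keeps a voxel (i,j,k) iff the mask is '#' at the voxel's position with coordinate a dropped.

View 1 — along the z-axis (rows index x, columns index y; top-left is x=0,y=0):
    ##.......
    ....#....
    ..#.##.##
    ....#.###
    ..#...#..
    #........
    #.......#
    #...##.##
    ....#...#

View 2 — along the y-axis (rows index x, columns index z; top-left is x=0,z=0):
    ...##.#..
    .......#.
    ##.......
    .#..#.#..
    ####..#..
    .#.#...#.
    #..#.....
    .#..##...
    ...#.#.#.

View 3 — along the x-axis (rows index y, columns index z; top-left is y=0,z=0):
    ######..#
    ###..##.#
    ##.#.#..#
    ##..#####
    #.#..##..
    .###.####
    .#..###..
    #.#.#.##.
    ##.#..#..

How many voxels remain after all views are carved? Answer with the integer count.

initial block: 9^3 = 729
[1] z-view keeps 24 columns → grid now 216
[2] y-view keeps 25 columns → grid now 67
[3] x-view keeps 49 columns → grid now 39

remaining voxels: 39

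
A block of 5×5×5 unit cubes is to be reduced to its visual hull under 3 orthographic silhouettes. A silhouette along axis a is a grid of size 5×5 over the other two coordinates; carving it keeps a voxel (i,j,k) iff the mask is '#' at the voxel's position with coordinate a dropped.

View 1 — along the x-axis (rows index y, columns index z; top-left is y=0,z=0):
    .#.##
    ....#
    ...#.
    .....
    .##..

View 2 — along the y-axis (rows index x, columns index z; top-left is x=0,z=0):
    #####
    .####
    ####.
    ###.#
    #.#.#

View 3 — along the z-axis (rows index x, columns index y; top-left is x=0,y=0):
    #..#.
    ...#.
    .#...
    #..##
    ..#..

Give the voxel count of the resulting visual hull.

start: 5×5×5 = 125 voxels
  1. axis=0 (YZ plane), |mask|=7  ⇒  voxels=35
  2. axis=1 (XZ plane), |mask|=20  ⇒  voxels=27
  3. axis=2 (XY plane), |mask|=8  ⇒  voxels=7

voxel count = 7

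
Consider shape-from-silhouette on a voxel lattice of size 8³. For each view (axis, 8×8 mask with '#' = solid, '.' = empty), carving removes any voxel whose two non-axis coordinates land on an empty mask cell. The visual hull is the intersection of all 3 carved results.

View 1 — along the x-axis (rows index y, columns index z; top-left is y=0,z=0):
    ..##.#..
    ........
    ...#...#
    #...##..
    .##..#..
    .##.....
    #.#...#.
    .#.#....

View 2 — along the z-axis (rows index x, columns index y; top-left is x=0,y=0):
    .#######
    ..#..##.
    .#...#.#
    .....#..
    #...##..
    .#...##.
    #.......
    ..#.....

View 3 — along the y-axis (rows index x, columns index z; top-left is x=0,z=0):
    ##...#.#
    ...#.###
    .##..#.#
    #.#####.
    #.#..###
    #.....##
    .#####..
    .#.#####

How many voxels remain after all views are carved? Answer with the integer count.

before carving: 512 voxels (8×8×8)
  1. axis=0 (YZ plane), |mask|=18  ⇒  voxels=144
  2. axis=2 (XY plane), |mask|=22  ⇒  voxels=46
  3. axis=1 (XZ plane), |mask|=37  ⇒  voxels=27

|visual hull| = 27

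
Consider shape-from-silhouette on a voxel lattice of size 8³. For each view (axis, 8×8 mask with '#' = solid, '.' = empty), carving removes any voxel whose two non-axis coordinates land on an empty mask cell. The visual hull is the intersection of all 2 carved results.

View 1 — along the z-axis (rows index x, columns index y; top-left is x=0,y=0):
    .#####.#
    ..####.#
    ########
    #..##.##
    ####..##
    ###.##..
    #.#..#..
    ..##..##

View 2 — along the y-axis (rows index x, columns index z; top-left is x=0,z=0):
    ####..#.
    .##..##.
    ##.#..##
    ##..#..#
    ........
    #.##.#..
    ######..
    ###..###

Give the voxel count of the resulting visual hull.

initial block: 8^3 = 512
[1] z-view keeps 42 columns → grid now 336
[2] y-view keeps 34 columns → grid now 172

remaining voxels: 172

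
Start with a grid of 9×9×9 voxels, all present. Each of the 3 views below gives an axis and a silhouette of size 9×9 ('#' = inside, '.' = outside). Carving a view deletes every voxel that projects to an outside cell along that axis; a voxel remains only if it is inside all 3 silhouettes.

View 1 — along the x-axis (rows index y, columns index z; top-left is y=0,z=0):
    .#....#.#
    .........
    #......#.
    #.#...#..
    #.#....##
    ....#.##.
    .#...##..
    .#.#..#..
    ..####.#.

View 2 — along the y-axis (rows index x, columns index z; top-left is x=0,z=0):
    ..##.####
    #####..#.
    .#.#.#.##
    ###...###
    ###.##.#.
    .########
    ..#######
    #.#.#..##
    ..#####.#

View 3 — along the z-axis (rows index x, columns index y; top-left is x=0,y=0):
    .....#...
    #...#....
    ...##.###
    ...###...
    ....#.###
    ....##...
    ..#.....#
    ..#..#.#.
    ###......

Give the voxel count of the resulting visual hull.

|visual hull| = 52

initial block: 9^3 = 729
carve view 1 (along x, YZ-mask fill 26/81): 234 voxels remain
carve view 2 (along y, XZ-mask fill 55/81): 158 voxels remain
carve view 3 (along z, XY-mask fill 25/81): 52 voxels remain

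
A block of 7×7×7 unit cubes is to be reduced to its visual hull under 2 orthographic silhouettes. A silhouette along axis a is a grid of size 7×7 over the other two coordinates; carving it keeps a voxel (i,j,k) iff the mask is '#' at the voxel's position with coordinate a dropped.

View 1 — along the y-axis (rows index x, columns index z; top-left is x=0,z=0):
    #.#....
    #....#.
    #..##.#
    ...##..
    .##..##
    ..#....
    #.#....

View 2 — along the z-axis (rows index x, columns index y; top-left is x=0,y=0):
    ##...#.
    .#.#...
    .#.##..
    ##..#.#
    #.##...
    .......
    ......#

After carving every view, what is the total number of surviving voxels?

start: 7×7×7 = 343 voxels
[1] y-view keeps 17 columns → grid now 119
[2] z-view keeps 16 columns → grid now 44

|visual hull| = 44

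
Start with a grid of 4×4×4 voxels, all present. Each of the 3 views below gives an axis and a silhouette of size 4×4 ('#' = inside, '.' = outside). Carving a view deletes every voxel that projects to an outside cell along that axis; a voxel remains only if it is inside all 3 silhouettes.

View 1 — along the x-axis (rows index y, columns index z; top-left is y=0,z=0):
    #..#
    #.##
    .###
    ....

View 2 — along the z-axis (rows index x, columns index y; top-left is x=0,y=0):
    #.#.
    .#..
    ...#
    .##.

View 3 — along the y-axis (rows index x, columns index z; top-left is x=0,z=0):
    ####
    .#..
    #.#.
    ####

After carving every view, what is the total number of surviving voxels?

11 voxels

full grid |V| = 64
  1. axis=0 (YZ plane), |mask|=8  ⇒  voxels=32
  2. axis=2 (XY plane), |mask|=6  ⇒  voxels=14
  3. axis=1 (XZ plane), |mask|=11  ⇒  voxels=11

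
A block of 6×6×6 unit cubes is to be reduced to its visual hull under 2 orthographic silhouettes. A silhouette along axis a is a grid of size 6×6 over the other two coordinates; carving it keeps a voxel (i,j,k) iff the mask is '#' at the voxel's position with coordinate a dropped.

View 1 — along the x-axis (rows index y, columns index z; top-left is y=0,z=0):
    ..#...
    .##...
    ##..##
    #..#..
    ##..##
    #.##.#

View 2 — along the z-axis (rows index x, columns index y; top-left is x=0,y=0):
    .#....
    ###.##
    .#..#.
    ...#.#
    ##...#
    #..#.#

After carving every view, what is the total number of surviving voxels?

full grid |V| = 216
carve view 1 (along x, YZ-mask fill 17/36): 102 voxels remain
carve view 2 (along z, XY-mask fill 16/36): 43 voxels remain

remaining voxels: 43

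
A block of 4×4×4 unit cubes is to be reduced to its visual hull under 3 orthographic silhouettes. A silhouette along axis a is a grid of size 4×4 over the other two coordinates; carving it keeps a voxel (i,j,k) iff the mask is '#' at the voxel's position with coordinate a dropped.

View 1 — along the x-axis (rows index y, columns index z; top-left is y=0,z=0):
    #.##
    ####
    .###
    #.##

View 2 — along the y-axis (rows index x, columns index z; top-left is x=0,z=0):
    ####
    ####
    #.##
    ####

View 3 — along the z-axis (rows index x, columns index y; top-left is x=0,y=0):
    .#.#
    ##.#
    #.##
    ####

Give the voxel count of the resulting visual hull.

before carving: 64 voxels (4×4×4)
carve view 1 (along x, YZ-mask fill 13/16): 52 voxels remain
carve view 2 (along y, XZ-mask fill 15/16): 50 voxels remain
carve view 3 (along z, XY-mask fill 12/16): 38 voxels remain

remaining voxels: 38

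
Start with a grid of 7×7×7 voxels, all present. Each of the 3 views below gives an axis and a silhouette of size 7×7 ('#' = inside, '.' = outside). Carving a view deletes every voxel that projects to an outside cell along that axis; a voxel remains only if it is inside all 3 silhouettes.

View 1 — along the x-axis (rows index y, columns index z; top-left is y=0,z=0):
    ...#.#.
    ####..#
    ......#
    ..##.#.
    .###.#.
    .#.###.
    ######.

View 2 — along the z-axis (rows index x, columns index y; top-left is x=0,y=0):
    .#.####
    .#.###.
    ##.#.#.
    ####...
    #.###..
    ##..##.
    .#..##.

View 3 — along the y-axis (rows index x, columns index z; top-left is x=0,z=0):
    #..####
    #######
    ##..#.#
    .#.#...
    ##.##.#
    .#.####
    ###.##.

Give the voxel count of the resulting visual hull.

before carving: 343 voxels (7×7×7)
V1 x: intersect with YZ mask (25 set) -- 175 left
V2 z: intersect with XY mask (28 set) -- 101 left
V3 y: intersect with XZ mask (33 set) -- 65 left

65 voxels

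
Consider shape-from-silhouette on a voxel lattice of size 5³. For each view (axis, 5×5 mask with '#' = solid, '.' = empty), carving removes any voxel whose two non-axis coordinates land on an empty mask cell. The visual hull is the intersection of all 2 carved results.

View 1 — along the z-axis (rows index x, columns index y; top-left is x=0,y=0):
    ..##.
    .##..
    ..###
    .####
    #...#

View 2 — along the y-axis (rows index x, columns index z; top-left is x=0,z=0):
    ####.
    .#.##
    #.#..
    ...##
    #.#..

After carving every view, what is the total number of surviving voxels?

32 voxels

start: 5×5×5 = 125 voxels
carve view 1 (along z, XY-mask fill 13/25): 65 voxels remain
carve view 2 (along y, XZ-mask fill 13/25): 32 voxels remain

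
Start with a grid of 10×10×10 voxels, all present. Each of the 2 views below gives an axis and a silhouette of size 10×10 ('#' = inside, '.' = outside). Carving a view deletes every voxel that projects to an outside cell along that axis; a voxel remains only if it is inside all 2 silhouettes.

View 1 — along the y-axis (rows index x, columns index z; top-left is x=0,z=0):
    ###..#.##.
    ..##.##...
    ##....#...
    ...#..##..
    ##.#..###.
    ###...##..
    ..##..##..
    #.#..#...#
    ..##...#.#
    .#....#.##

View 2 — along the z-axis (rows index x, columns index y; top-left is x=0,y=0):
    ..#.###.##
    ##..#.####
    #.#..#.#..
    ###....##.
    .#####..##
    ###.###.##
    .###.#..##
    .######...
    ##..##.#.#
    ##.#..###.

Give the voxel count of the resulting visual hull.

|visual hull| = 269

initial block: 10^3 = 1000
step 1: project along y, AND mask (43/100) → |grid| = 430
step 2: project along z, AND mask (61/100) → |grid| = 269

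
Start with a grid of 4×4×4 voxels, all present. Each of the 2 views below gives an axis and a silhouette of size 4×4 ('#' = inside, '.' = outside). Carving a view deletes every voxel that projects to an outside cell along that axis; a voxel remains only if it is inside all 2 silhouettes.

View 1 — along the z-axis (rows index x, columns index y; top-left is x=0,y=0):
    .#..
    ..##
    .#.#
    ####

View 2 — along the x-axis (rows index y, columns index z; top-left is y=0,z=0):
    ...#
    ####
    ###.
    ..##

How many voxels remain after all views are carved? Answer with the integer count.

before carving: 64 voxels (4×4×4)
after view 1 [z-axis, 9 of 16 cells solid] → remaining = 36
after view 2 [x-axis, 10 of 16 cells solid] → remaining = 25

|visual hull| = 25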